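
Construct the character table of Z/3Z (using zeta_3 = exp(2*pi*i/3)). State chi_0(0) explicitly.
Character table of Z/3Z (irreps indexed chi_0,...,chi_2 with chi_k(m) = zeta_3^(k*m), zeta_3 = exp(2*pi*i/3)):
  irrep \ class  {0} (size 1)  {1} (size 1)    {2} (size 1)  
  chi_0          1             1               1             
  chi_1          1             exp(2*I*pi/3)   exp(-2*I*pi/3)
  chi_2          1             exp(-2*I*pi/3)  exp(2*I*pi/3) 

Spot check: chi_0(0) = zeta_3^(0*0) = zeta_3^0 = 1.

Details: Z/3Z is abelian, so all 3 irreducible complex representations are 1-dimensional. They are given by chi_k(m) = zeta_3^(k*m) for k = 0,...,2. Row orthogonality: sum_m chi_k(m) conj(chi_l(m)) = 3 * [k = l].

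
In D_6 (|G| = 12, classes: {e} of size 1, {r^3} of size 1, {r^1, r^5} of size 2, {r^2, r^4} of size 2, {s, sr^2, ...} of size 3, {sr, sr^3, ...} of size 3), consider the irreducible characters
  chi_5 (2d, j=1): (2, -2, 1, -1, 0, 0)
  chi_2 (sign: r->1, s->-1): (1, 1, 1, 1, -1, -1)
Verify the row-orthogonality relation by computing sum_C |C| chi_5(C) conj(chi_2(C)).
Sum = 0; so <chi_5, chi_2> = 0 (distinct irreducibles are orthogonal).

Justification: Compute term by term over conjugacy classes (|C| * chi_5(C) * conj(chi_2(C))):
  1*(2)*conj(1) + 1*(-2)*conj(1) + 2*(1)*conj(1) + 2*(-1)*conj(1) + 3*(0)*conj(-1) + 3*(0)*conj(-1)
  = (2) + (-2) + (2) + (-2) + (0) + (0)
  = 0.
Dividing by |G| = 12 gives 0/12 = 0, matching the row-orthogonality relation <chi_5, chi_2> = [chi_5 = chi_2].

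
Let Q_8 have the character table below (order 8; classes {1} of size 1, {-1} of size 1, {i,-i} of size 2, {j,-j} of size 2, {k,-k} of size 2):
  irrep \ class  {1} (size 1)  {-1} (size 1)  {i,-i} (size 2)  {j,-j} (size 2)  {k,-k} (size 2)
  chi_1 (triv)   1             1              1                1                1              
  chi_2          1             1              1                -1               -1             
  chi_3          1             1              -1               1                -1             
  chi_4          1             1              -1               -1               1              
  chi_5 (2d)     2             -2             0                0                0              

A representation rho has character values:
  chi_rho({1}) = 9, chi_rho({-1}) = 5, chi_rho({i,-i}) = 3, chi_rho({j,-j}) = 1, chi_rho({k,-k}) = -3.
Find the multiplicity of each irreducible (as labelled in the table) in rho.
Multiplicities: chi_1: 2, chi_2: 3, chi_3: 2, chi_4: 0, chi_5: 1.

Proof sketch: Use <chi_rho, chi> = (1/|G|) sum_C |C| * chi_rho(C) * conj(chi(C)) with |G| = 8 for each irreducible chi in the table:
  <chi_rho, chi_1> = (1/8)[1*(9)*conj(1) + 1*(5)*conj(1) + 2*(3)*conj(1) + 2*(1)*conj(1) + 2*(-3)*conj(1)]
      = (1/8)[(9) + (5) + (6) + (2) + (-6)] = 16/8 = 2
  <chi_rho, chi_2> = (1/8)[1*(9)*conj(1) + 1*(5)*conj(1) + 2*(3)*conj(1) + 2*(1)*conj(-1) + 2*(-3)*conj(-1)]
      = (1/8)[(9) + (5) + (6) + (-2) + (6)] = 24/8 = 3
  <chi_rho, chi_3> = (1/8)[1*(9)*conj(1) + 1*(5)*conj(1) + 2*(3)*conj(-1) + 2*(1)*conj(1) + 2*(-3)*conj(-1)]
      = (1/8)[(9) + (5) + (-6) + (2) + (6)] = 16/8 = 2
  <chi_rho, chi_4> = (1/8)[1*(9)*conj(1) + 1*(5)*conj(1) + 2*(3)*conj(-1) + 2*(1)*conj(-1) + 2*(-3)*conj(1)]
      = (1/8)[(9) + (5) + (-6) + (-2) + (-6)] = 0/8 = 0
  <chi_rho, chi_5> = (1/8)[1*(9)*conj(2) + 1*(5)*conj(-2) + 2*(3)*conj(0) + 2*(1)*conj(0) + 2*(-3)*conj(0)]
      = (1/8)[(18) + (-10) + (0) + (0) + (0)] = 8/8 = 1
Dimension check: dim(rho) = sum (mult * dim) = 2*1 + 3*1 + 2*1 + 0*1 + 1*2 = 9 = chi_rho(e) = 9.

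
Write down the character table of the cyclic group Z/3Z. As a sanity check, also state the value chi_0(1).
Character table of Z/3Z (irreps indexed chi_0,...,chi_2 with chi_k(m) = zeta_3^(k*m), zeta_3 = exp(2*pi*i/3)):
  irrep \ class  {0} (size 1)  {1} (size 1)    {2} (size 1)  
  chi_0          1             1               1             
  chi_1          1             exp(2*I*pi/3)   exp(-2*I*pi/3)
  chi_2          1             exp(-2*I*pi/3)  exp(2*I*pi/3) 

Spot check: chi_0(1) = zeta_3^(0*1) = zeta_3^0 = 1.

Justification: Z/3Z is abelian, so all 3 irreducible complex representations are 1-dimensional. They are given by chi_k(m) = zeta_3^(k*m) for k = 0,...,2. Row orthogonality: sum_m chi_k(m) conj(chi_l(m)) = 3 * [k = l].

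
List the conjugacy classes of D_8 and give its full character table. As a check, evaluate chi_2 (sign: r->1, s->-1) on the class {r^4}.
Conjugacy classes: {e} of size 1, {r^4} of size 1, {r^1, r^7} of size 2, {r^2, r^6} of size 2, {r^3, r^5} of size 2, {s, sr^2, ...} of size 4, {sr, sr^3, ...} of size 4.
Character table:
  irrep \ class              {e} (size 1)  {r^4} (size 1)  {r^1, r^7} (size 2)  {r^2, r^6} (size 2)  {r^3, r^5} (size 2)  {s, sr^2, ...} (size 4)  {sr, sr^3, ...} (size 4)
  chi_1 (triv)               1             1               1                    1                    1                    1                        1                       
  chi_2 (sign: r->1, s->-1)  1             1               1                    1                    1                    -1                       -1                      
  chi_3 (r->-1, s->1)        1             1               -1                   1                    -1                   1                        -1                      
  chi_4 (r->-1, s->-1)       1             1               -1                   1                    -1                   -1                       1                       
  chi_5 (2d, j=1)            2             -2              sqrt(2)              0                    -sqrt(2)             0                        0                       
  chi_6 (2d, j=2)            2             2               0                    -2                   0                    0                        0                       
  chi_7 (2d, j=3)            2             -2              -sqrt(2)             0                    sqrt(2)              0                        0                       

Spot check: chi_2 (sign: r->1, s->-1) on {r^4} = 1.

Proof sketch: D_8 has order 2*8 = 16 with 7 conjugacy classes, hence 7 irreducibles. Sum of squared dims 1 + 1 + 1 + 1 + 4 + 4 + 4 = 16 = |G|. Linear characters come from the abelianisation; the 2-dimensional irreps have character r^k -> 2*cos(2*pi*j*k/8), reflections -> 0.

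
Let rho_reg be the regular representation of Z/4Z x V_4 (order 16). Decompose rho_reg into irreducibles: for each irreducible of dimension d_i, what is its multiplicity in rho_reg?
Each irreducible V_i of dimension d_i appears with multiplicity d_i, i.e. rho_reg = (direct sum over all irreducibles V_i) d_i V_i. The irreducible dimensions for Z/4Z x V_4 are 1, 1, 1, 1, 1, 1, 1, 1, 1, 1, 1, 1, 1, 1, 1, 1: 16 irreducibles of dimension 1, each with multiplicity 1. Total dimension 16*1*1 = 16 = |G|.

Reasoning: General theorem: in the regular representation of a finite group G, each irreducible appears with multiplicity equal to its dimension. Check: dim(rho_reg) = sum d_i^2 = 1 + 1 + 1 + 1 + 1 + 1 + 1 + 1 + 1 + 1 + 1 + 1 + 1 + 1 + 1 + 1 = 16 = |G|.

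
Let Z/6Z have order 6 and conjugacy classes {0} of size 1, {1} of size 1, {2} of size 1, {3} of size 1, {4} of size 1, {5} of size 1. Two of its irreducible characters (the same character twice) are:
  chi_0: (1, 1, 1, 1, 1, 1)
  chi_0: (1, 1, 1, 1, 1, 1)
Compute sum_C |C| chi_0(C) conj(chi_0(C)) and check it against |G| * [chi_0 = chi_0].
Sum = 6 = |G| = 6; so <chi_0, chi_0> = 1 (norm-1 confirms irreducibility).

Explanation: Compute term by term over conjugacy classes (|C| * chi_0(C) * conj(chi_0(C))):
  1*(1)*conj(1) + 1*(1)*conj(1) + 1*(1)*conj(1) + 1*(1)*conj(1) + 1*(1)*conj(1) + 1*(1)*conj(1)
  = (1) + (1) + (1) + (1) + (1) + (1)
  = 6.
(Exp terms are combined using exp(i*s)*conj(exp(i*t)) = exp(i*(s-t)), and sums of them are collapsed using the identity that for every m > 1 the m distinct m-th roots of unity sum to 0, e.g. 1 + exp(2*I*pi/3) + exp(-2*I*pi/3) = 0.)
Dividing by |G| = 6 gives 6/6 = 1, matching the row-orthogonality relation <chi_0, chi_0> = [chi_0 = chi_0].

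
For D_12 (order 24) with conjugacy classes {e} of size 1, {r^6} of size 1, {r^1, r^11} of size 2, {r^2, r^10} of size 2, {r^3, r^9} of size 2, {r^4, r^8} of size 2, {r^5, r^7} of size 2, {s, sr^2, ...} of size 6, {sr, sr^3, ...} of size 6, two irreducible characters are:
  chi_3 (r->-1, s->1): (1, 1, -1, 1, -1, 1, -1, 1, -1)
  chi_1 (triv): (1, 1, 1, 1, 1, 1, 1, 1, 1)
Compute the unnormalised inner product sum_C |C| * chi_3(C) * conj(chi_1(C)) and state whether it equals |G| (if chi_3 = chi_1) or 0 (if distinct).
Sum = 0; so <chi_3, chi_1> = 0 (distinct irreducibles are orthogonal).

Justification: Compute term by term over conjugacy classes (|C| * chi_3(C) * conj(chi_1(C))):
  1*(1)*conj(1) + 1*(1)*conj(1) + 2*(-1)*conj(1) + 2*(1)*conj(1) + 2*(-1)*conj(1) + 2*(1)*conj(1) + 2*(-1)*conj(1) + 6*(1)*conj(1) + 6*(-1)*conj(1)
  = (1) + (1) + (-2) + (2) + (-2) + (2) + (-2) + (6) + (-6)
  = 0.
Dividing by |G| = 24 gives 0/24 = 0, matching the row-orthogonality relation <chi_3, chi_1> = [chi_3 = chi_1].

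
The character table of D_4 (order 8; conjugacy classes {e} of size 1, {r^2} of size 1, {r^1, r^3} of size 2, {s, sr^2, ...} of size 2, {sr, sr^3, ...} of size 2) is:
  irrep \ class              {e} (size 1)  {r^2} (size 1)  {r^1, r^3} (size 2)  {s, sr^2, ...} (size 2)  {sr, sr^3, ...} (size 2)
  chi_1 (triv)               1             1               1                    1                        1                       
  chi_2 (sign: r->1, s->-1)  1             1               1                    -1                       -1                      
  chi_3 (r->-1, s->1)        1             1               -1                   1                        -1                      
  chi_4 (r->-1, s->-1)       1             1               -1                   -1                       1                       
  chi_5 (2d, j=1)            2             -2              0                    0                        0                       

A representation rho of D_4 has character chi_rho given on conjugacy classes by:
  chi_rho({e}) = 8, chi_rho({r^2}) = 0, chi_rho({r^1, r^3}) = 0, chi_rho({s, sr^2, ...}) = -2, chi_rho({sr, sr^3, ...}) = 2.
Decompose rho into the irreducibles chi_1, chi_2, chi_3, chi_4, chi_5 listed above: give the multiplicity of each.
Multiplicities: chi_1: 1, chi_2: 1, chi_3: 0, chi_4: 2, chi_5: 2.

Working: Use <chi_rho, chi> = (1/|G|) sum_C |C| * chi_rho(C) * conj(chi(C)) with |G| = 8 for each irreducible chi in the table:
  <chi_rho, chi_1> = (1/8)[1*(8)*conj(1) + 1*(0)*conj(1) + 2*(0)*conj(1) + 2*(-2)*conj(1) + 2*(2)*conj(1)]
      = (1/8)[(8) + (0) + (0) + (-4) + (4)] = 8/8 = 1
  <chi_rho, chi_2> = (1/8)[1*(8)*conj(1) + 1*(0)*conj(1) + 2*(0)*conj(1) + 2*(-2)*conj(-1) + 2*(2)*conj(-1)]
      = (1/8)[(8) + (0) + (0) + (4) + (-4)] = 8/8 = 1
  <chi_rho, chi_3> = (1/8)[1*(8)*conj(1) + 1*(0)*conj(1) + 2*(0)*conj(-1) + 2*(-2)*conj(1) + 2*(2)*conj(-1)]
      = (1/8)[(8) + (0) + (0) + (-4) + (-4)] = 0/8 = 0
  <chi_rho, chi_4> = (1/8)[1*(8)*conj(1) + 1*(0)*conj(1) + 2*(0)*conj(-1) + 2*(-2)*conj(-1) + 2*(2)*conj(1)]
      = (1/8)[(8) + (0) + (0) + (4) + (4)] = 16/8 = 2
  <chi_rho, chi_5> = (1/8)[1*(8)*conj(2) + 1*(0)*conj(-2) + 2*(0)*conj(0) + 2*(-2)*conj(0) + 2*(2)*conj(0)]
      = (1/8)[(16) + (0) + (0) + (0) + (0)] = 16/8 = 2
Dimension check: dim(rho) = sum (mult * dim) = 1*1 + 1*1 + 0*1 + 2*1 + 2*2 = 8 = chi_rho(e) = 8.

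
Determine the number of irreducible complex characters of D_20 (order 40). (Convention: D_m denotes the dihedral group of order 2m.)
13

Explanation: The number of irreducible complex representations of a finite group equals its number of conjugacy classes. D_20 has 13 conjugacy classes (n/2 + 3 for n even), so D_20 (order 40) has exactly 13 irreducible complex representations.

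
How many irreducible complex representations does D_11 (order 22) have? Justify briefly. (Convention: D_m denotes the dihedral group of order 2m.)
7

Justification: The number of irreducible complex representations of a finite group equals its number of conjugacy classes. D_11 has 7 conjugacy classes ((n+3)/2 for n odd), so D_11 (order 22) has exactly 7 irreducible complex representations.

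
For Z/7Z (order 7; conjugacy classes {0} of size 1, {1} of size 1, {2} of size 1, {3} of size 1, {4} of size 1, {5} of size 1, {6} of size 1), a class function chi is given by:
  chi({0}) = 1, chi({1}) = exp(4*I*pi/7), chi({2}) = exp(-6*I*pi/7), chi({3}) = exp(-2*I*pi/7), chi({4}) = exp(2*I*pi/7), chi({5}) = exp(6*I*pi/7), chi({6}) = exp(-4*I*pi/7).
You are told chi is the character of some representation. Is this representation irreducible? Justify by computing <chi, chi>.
Irreducible: <chi, chi> = 1.

Derivation: <chi, chi> = (1/|G|) sum_C |C| * |chi(C)|^2 = (1/7)[1*|1|^2 + 1*|exp(4*I*pi/7)|^2 + 1*|exp(-6*I*pi/7)|^2 + 1*|exp(-2*I*pi/7)|^2 + 1*|exp(2*I*pi/7)|^2 + 1*|exp(6*I*pi/7)|^2 + 1*|exp(-4*I*pi/7)|^2]
  = (1/7)[(1) + (1) + (1) + (1) + (1) + (1) + (1)] = 7/7 = 1.
(Exp terms are combined using exp(i*s)*conj(exp(i*t)) = exp(i*(s-t)), and sums of them are collapsed using the identity that for every m > 1 the m distinct m-th roots of unity sum to 0, e.g. 1 + exp(2*I*pi/3) + exp(-2*I*pi/3) = 0.)
A character is irreducible iff <chi, chi> = 1, so this representation is irreducible.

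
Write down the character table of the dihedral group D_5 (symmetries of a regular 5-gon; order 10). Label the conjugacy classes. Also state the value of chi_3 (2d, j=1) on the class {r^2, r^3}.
Conjugacy classes: {e} of size 1, {r^1, r^4} of size 2, {r^2, r^3} of size 2, {s, sr, ..., sr^4} of size 5.
Character table:
  irrep \ class              {e} (size 1)  {r^1, r^4} (size 2)  {r^2, r^3} (size 2)  {s, sr, ..., sr^4} (size 5)
  chi_1 (triv)               1             1                    1                    1                          
  chi_2 (sign: r->1, s->-1)  1             1                    1                    -1                         
  chi_3 (2d, j=1)            2             -1/2 + sqrt(5)/2     -sqrt(5)/2 - 1/2     0                          
  chi_4 (2d, j=2)            2             -sqrt(5)/2 - 1/2     -1/2 + sqrt(5)/2     0                          

Spot check: chi_3 (2d, j=1) on {r^2, r^3} = -sqrt(5)/2 - 1/2.

Reasoning: D_5 has order 2*5 = 10 with 4 conjugacy classes, hence 4 irreducibles. Sum of squared dims 1 + 1 + 4 + 4 = 10 = |G|. Linear characters come from the abelianisation; the 2-dimensional irreps have character r^k -> 2*cos(2*pi*j*k/5), reflections -> 0.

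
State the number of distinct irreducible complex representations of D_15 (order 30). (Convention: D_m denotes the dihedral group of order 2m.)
9

Argument: The number of irreducible complex representations of a finite group equals its number of conjugacy classes. D_15 has 9 conjugacy classes ((n+3)/2 for n odd), so D_15 (order 30) has exactly 9 irreducible complex representations.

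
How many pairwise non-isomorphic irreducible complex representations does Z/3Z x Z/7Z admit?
21

Proof sketch: The number of irreducible complex representations of a finite group equals its number of conjugacy classes. Z/3Z x Z/7Z is abelian of order 21, so every element is its own conjugacy class: 21 classes, so Z/3Z x Z/7Z (order 21) has exactly 21 irreducible complex representations.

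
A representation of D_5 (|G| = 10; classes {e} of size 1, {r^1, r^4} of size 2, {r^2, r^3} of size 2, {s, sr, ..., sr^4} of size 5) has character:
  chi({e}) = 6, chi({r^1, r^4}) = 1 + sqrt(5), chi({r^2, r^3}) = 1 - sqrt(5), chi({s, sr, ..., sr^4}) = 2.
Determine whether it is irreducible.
Not irreducible (reducible): <chi, chi> = 8 > 1.

Working: <chi, chi> = (1/|G|) sum_C |C| * |chi(C)|^2 = (1/10)[1*|6|^2 + 2*|1 + sqrt(5)|^2 + 2*|1 - sqrt(5)|^2 + 5*|2|^2]
  = (1/10)[(36) + (4*sqrt(5) + 12) + (12 - 4*sqrt(5)) + (20)] = 80/10 = 8.
A character is irreducible iff <chi, chi> = 1, so this representation is reducible.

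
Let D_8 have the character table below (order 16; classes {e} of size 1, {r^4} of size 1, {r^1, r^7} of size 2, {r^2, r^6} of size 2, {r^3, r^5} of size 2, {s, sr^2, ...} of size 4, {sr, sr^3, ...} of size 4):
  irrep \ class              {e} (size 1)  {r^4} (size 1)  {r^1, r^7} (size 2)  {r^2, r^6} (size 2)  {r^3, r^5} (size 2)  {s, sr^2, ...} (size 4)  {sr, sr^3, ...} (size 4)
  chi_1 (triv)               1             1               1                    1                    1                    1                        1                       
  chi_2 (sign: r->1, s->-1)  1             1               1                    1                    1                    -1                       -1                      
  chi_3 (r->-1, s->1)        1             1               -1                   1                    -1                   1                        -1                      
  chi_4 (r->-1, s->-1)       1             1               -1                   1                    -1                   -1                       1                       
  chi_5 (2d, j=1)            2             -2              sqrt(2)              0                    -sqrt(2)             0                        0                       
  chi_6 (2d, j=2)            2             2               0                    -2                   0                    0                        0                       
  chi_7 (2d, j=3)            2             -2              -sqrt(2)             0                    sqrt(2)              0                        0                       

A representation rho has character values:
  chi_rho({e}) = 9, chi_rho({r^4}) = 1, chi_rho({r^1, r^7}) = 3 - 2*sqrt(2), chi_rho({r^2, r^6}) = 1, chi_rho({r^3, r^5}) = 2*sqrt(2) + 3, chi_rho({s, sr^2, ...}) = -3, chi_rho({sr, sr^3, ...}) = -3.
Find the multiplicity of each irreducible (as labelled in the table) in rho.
Multiplicities: chi_1: 0, chi_2: 3, chi_3: 0, chi_4: 0, chi_5: 0, chi_6: 1, chi_7: 2.

Argument: Use <chi_rho, chi> = (1/|G|) sum_C |C| * chi_rho(C) * conj(chi(C)) with |G| = 16 for each irreducible chi in the table:
  <chi_rho, chi_1> = (1/16)[1*(9)*conj(1) + 1*(1)*conj(1) + 2*(3 - 2*sqrt(2))*conj(1) + 2*(1)*conj(1) + 2*(2*sqrt(2) + 3)*conj(1) + 4*(-3)*conj(1) + 4*(-3)*conj(1)]
      = (1/16)[(9) + (1) + (6 - 4*sqrt(2)) + (2) + (4*sqrt(2) + 6) + (-12) + (-12)] = 0/16 = 0
  <chi_rho, chi_2> = (1/16)[1*(9)*conj(1) + 1*(1)*conj(1) + 2*(3 - 2*sqrt(2))*conj(1) + 2*(1)*conj(1) + 2*(2*sqrt(2) + 3)*conj(1) + 4*(-3)*conj(-1) + 4*(-3)*conj(-1)]
      = (1/16)[(9) + (1) + (6 - 4*sqrt(2)) + (2) + (4*sqrt(2) + 6) + (12) + (12)] = 48/16 = 3
  <chi_rho, chi_3> = (1/16)[1*(9)*conj(1) + 1*(1)*conj(1) + 2*(3 - 2*sqrt(2))*conj(-1) + 2*(1)*conj(1) + 2*(2*sqrt(2) + 3)*conj(-1) + 4*(-3)*conj(1) + 4*(-3)*conj(-1)]
      = (1/16)[(9) + (1) + (-6 + 4*sqrt(2)) + (2) + (-6 - 4*sqrt(2)) + (-12) + (12)] = 0/16 = 0
  <chi_rho, chi_4> = (1/16)[1*(9)*conj(1) + 1*(1)*conj(1) + 2*(3 - 2*sqrt(2))*conj(-1) + 2*(1)*conj(1) + 2*(2*sqrt(2) + 3)*conj(-1) + 4*(-3)*conj(-1) + 4*(-3)*conj(1)]
      = (1/16)[(9) + (1) + (-6 + 4*sqrt(2)) + (2) + (-6 - 4*sqrt(2)) + (12) + (-12)] = 0/16 = 0
  <chi_rho, chi_5> = (1/16)[1*(9)*conj(2) + 1*(1)*conj(-2) + 2*(3 - 2*sqrt(2))*conj(sqrt(2)) + 2*(1)*conj(0) + 2*(2*sqrt(2) + 3)*conj(-sqrt(2)) + 4*(-3)*conj(0) + 4*(-3)*conj(0)]
      = (1/16)[(18) + (-2) + (-8 + 6*sqrt(2)) + (0) + (-6*sqrt(2) - 8) + (0) + (0)] = 0/16 = 0
  <chi_rho, chi_6> = (1/16)[1*(9)*conj(2) + 1*(1)*conj(2) + 2*(3 - 2*sqrt(2))*conj(0) + 2*(1)*conj(-2) + 2*(2*sqrt(2) + 3)*conj(0) + 4*(-3)*conj(0) + 4*(-3)*conj(0)]
      = (1/16)[(18) + (2) + (0) + (-4) + (0) + (0) + (0)] = 16/16 = 1
  <chi_rho, chi_7> = (1/16)[1*(9)*conj(2) + 1*(1)*conj(-2) + 2*(3 - 2*sqrt(2))*conj(-sqrt(2)) + 2*(1)*conj(0) + 2*(2*sqrt(2) + 3)*conj(sqrt(2)) + 4*(-3)*conj(0) + 4*(-3)*conj(0)]
      = (1/16)[(18) + (-2) + (8 - 6*sqrt(2)) + (0) + (8 + 6*sqrt(2)) + (0) + (0)] = 32/16 = 2
Dimension check: dim(rho) = sum (mult * dim) = 0*1 + 3*1 + 0*1 + 0*1 + 0*2 + 1*2 + 2*2 = 9 = chi_rho(e) = 9.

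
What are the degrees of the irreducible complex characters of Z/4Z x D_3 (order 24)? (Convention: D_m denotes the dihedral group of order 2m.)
Dimensions: 1, 1, 1, 1, 1, 1, 1, 1, 2, 2, 2, 2

Solution. There are 12 irreducibles (= number of conjugacy classes). Their dimensions d_i satisfy sum d_i^2 = |G| = 24: 1 + 1 + 1 + 1 + 1 + 1 + 1 + 1 + 4 + 4 + 4 + 4 = 24. (For the product with Z/4Z: each of the 4 1-dim characters of Z/4Z tensors with each irrep of D_3, giving 4 copies of each D_3-dimension.)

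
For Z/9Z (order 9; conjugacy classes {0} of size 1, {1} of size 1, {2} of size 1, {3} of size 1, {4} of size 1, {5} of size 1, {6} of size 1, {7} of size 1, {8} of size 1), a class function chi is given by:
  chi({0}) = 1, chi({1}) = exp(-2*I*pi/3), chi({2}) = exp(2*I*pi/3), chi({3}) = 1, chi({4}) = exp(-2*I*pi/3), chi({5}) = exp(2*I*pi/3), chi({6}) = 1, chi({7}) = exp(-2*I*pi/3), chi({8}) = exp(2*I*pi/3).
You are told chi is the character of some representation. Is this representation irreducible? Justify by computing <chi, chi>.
Irreducible: <chi, chi> = 1.

Working: <chi, chi> = (1/|G|) sum_C |C| * |chi(C)|^2 = (1/9)[1*|1|^2 + 1*|exp(-2*I*pi/3)|^2 + 1*|exp(2*I*pi/3)|^2 + 1*|1|^2 + 1*|exp(-2*I*pi/3)|^2 + 1*|exp(2*I*pi/3)|^2 + 1*|1|^2 + 1*|exp(-2*I*pi/3)|^2 + 1*|exp(2*I*pi/3)|^2]
  = (1/9)[(1) + (1) + (1) + (1) + (1) + (1) + (1) + (1) + (1)] = 9/9 = 1.
(Exp terms are combined using exp(i*s)*conj(exp(i*t)) = exp(i*(s-t)), and sums of them are collapsed using the identity that for every m > 1 the m distinct m-th roots of unity sum to 0, e.g. 1 + exp(2*I*pi/3) + exp(-2*I*pi/3) = 0.)
A character is irreducible iff <chi, chi> = 1, so this representation is irreducible.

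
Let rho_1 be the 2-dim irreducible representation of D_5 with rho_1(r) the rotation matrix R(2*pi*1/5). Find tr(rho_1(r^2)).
chi_{rho_1}(r^2) = 2*cos(2*pi*1*2/5) = -sqrt(5)/2 - 1/2

rho_1(r^2) is rotation by angle 2*pi*1*2/5, whose trace is 2*cos(2*pi*1*2/5) = -sqrt(5)/2 - 1/2.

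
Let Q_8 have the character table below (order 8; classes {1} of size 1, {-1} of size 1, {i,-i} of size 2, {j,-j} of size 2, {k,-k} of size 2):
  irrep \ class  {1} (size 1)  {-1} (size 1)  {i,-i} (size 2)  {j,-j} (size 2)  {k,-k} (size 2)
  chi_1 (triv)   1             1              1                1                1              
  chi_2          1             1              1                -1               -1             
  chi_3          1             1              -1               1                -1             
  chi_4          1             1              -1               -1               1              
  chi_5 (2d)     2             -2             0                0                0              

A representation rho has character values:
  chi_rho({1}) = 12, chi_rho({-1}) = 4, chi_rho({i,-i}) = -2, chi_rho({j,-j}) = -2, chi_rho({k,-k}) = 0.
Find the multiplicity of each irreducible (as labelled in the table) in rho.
Multiplicities: chi_1: 1, chi_2: 2, chi_3: 2, chi_4: 3, chi_5: 2.

Reasoning: Use <chi_rho, chi> = (1/|G|) sum_C |C| * chi_rho(C) * conj(chi(C)) with |G| = 8 for each irreducible chi in the table:
  <chi_rho, chi_1> = (1/8)[1*(12)*conj(1) + 1*(4)*conj(1) + 2*(-2)*conj(1) + 2*(-2)*conj(1) + 2*(0)*conj(1)]
      = (1/8)[(12) + (4) + (-4) + (-4) + (0)] = 8/8 = 1
  <chi_rho, chi_2> = (1/8)[1*(12)*conj(1) + 1*(4)*conj(1) + 2*(-2)*conj(1) + 2*(-2)*conj(-1) + 2*(0)*conj(-1)]
      = (1/8)[(12) + (4) + (-4) + (4) + (0)] = 16/8 = 2
  <chi_rho, chi_3> = (1/8)[1*(12)*conj(1) + 1*(4)*conj(1) + 2*(-2)*conj(-1) + 2*(-2)*conj(1) + 2*(0)*conj(-1)]
      = (1/8)[(12) + (4) + (4) + (-4) + (0)] = 16/8 = 2
  <chi_rho, chi_4> = (1/8)[1*(12)*conj(1) + 1*(4)*conj(1) + 2*(-2)*conj(-1) + 2*(-2)*conj(-1) + 2*(0)*conj(1)]
      = (1/8)[(12) + (4) + (4) + (4) + (0)] = 24/8 = 3
  <chi_rho, chi_5> = (1/8)[1*(12)*conj(2) + 1*(4)*conj(-2) + 2*(-2)*conj(0) + 2*(-2)*conj(0) + 2*(0)*conj(0)]
      = (1/8)[(24) + (-8) + (0) + (0) + (0)] = 16/8 = 2
Dimension check: dim(rho) = sum (mult * dim) = 1*1 + 2*1 + 2*1 + 3*1 + 2*2 = 12 = chi_rho(e) = 12.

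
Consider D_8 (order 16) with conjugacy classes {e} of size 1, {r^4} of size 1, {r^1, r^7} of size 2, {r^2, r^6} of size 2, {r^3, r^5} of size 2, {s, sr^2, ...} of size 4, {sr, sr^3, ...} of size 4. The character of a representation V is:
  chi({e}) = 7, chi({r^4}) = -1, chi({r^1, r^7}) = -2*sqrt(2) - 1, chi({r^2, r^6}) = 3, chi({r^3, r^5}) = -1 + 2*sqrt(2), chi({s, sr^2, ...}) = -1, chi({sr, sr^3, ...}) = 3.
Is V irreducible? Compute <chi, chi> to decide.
Not irreducible (reducible): <chi, chi> = 9 > 1.

Explanation: <chi, chi> = (1/|G|) sum_C |C| * |chi(C)|^2 = (1/16)[1*|7|^2 + 1*|-1|^2 + 2*|-2*sqrt(2) - 1|^2 + 2*|3|^2 + 2*|-1 + 2*sqrt(2)|^2 + 4*|-1|^2 + 4*|3|^2]
  = (1/16)[(49) + (1) + (8*sqrt(2) + 18) + (18) + (18 - 8*sqrt(2)) + (4) + (36)] = 144/16 = 9.
A character is irreducible iff <chi, chi> = 1, so this representation is reducible.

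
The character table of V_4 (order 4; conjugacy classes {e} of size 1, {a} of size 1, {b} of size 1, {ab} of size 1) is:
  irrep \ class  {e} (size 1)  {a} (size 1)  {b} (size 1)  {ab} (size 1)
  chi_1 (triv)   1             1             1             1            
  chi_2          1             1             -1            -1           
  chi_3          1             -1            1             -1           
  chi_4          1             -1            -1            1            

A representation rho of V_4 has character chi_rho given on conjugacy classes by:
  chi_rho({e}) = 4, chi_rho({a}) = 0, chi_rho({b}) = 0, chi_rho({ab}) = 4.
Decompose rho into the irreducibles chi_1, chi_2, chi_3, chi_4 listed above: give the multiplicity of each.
Multiplicities: chi_1: 2, chi_2: 0, chi_3: 0, chi_4: 2.

Working: Use <chi_rho, chi> = (1/|G|) sum_C |C| * chi_rho(C) * conj(chi(C)) with |G| = 4 for each irreducible chi in the table:
  <chi_rho, chi_1> = (1/4)[1*(4)*conj(1) + 1*(0)*conj(1) + 1*(0)*conj(1) + 1*(4)*conj(1)]
      = (1/4)[(4) + (0) + (0) + (4)] = 8/4 = 2
  <chi_rho, chi_2> = (1/4)[1*(4)*conj(1) + 1*(0)*conj(1) + 1*(0)*conj(-1) + 1*(4)*conj(-1)]
      = (1/4)[(4) + (0) + (0) + (-4)] = 0/4 = 0
  <chi_rho, chi_3> = (1/4)[1*(4)*conj(1) + 1*(0)*conj(-1) + 1*(0)*conj(1) + 1*(4)*conj(-1)]
      = (1/4)[(4) + (0) + (0) + (-4)] = 0/4 = 0
  <chi_rho, chi_4> = (1/4)[1*(4)*conj(1) + 1*(0)*conj(-1) + 1*(0)*conj(-1) + 1*(4)*conj(1)]
      = (1/4)[(4) + (0) + (0) + (4)] = 8/4 = 2
Dimension check: dim(rho) = sum (mult * dim) = 2*1 + 0*1 + 0*1 + 2*1 = 4 = chi_rho(e) = 4.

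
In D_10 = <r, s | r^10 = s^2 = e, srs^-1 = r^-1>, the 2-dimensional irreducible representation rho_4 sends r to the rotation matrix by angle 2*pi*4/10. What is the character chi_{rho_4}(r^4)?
chi_{rho_4}(r^4) = 2*cos(2*pi*4*4/10) = -sqrt(5)/2 - 1/2

Reasoning: rho_4(r^4) is rotation by angle 2*pi*4*4/10, whose trace is 2*cos(2*pi*4*4/10) = -sqrt(5)/2 - 1/2.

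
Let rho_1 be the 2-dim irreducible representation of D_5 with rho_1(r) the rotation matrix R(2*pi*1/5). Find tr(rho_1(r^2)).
chi_{rho_1}(r^2) = 2*cos(2*pi*1*2/5) = -sqrt(5)/2 - 1/2

Solution. rho_1(r^2) is rotation by angle 2*pi*1*2/5, whose trace is 2*cos(2*pi*1*2/5) = -sqrt(5)/2 - 1/2.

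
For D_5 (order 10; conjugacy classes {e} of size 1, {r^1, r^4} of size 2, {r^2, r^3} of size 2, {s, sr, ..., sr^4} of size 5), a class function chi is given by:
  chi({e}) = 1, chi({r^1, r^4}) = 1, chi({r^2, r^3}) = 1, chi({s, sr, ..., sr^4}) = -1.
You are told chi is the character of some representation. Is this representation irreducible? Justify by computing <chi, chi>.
Irreducible: <chi, chi> = 1.

Why: <chi, chi> = (1/|G|) sum_C |C| * |chi(C)|^2 = (1/10)[1*|1|^2 + 2*|1|^2 + 2*|1|^2 + 5*|-1|^2]
  = (1/10)[(1) + (2) + (2) + (5)] = 10/10 = 1.
A character is irreducible iff <chi, chi> = 1, so this representation is irreducible.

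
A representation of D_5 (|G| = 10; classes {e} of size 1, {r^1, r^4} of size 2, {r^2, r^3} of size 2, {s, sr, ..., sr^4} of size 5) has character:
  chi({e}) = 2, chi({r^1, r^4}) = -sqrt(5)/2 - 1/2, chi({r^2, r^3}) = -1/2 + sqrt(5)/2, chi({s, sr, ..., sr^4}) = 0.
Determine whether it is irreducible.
Irreducible: <chi, chi> = 1.

<chi, chi> = (1/|G|) sum_C |C| * |chi(C)|^2 = (1/10)[1*|2|^2 + 2*|-sqrt(5)/2 - 1/2|^2 + 2*|-1/2 + sqrt(5)/2|^2 + 5*|0|^2]
  = (1/10)[(4) + (sqrt(5) + 3) + (3 - sqrt(5)) + (0)] = 10/10 = 1.
A character is irreducible iff <chi, chi> = 1, so this representation is irreducible.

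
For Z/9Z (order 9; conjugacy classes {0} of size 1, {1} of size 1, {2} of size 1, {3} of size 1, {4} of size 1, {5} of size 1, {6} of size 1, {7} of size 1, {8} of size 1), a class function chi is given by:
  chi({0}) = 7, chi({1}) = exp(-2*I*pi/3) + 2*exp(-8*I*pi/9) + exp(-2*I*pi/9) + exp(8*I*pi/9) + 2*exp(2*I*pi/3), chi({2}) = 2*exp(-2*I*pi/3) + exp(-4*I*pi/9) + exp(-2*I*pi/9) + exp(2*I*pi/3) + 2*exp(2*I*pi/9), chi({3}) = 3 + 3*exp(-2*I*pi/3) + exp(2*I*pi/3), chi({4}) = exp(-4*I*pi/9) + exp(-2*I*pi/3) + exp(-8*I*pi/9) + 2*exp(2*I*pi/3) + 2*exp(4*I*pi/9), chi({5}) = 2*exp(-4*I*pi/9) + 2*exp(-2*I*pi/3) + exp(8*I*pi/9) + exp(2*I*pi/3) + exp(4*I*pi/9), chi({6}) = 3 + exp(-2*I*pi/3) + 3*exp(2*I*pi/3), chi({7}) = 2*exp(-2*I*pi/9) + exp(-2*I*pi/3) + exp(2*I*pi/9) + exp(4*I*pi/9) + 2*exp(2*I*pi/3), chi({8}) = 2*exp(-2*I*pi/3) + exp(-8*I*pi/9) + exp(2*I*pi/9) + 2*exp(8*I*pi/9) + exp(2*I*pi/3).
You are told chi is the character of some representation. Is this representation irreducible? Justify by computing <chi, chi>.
Not irreducible (reducible): <chi, chi> = 11 > 1.

Working: <chi, chi> = (1/|G|) sum_C |C| * |chi(C)|^2 = (1/9)[1*|7|^2 + 1*|exp(-2*I*pi/3) + 2*exp(-8*I*pi/9) + exp(-2*I*pi/9) + exp(8*I*pi/9) + 2*exp(2*I*pi/3)|^2 + 1*|2*exp(-2*I*pi/3) + exp(-4*I*pi/9) + exp(-2*I*pi/9) + exp(2*I*pi/3) + 2*exp(2*I*pi/9)|^2 + 1*|3 + 3*exp(-2*I*pi/3) + exp(2*I*pi/3)|^2 + 1*|exp(-4*I*pi/9) + exp(-2*I*pi/3) + exp(-8*I*pi/9) + 2*exp(2*I*pi/3) + 2*exp(4*I*pi/9)|^2 + 1*|2*exp(-4*I*pi/9) + 2*exp(-2*I*pi/3) + exp(8*I*pi/9) + exp(2*I*pi/3) + exp(4*I*pi/9)|^2 + 1*|3 + exp(-2*I*pi/3) + 3*exp(2*I*pi/3)|^2 + 1*|2*exp(-2*I*pi/9) + exp(-2*I*pi/3) + exp(2*I*pi/9) + exp(4*I*pi/9) + 2*exp(2*I*pi/3)|^2 + 1*|2*exp(-2*I*pi/3) + exp(-8*I*pi/9) + exp(2*I*pi/9) + 2*exp(8*I*pi/9) + exp(2*I*pi/3)|^2]
  = (1/9)[(49) + (11 + 6*exp(-4*I*pi/9) + 6*exp(-2*I*pi/9) + 4*exp(-2*I*pi/3) + 3*exp(-8*I*pi/9) + 3*exp(8*I*pi/9) + 4*exp(2*I*pi/3) + 6*exp(2*I*pi/9) + 6*exp(4*I*pi/9)) + (11 + 6*exp(-4*I*pi/9) + 4*exp(-2*I*pi/3) + 6*exp(-8*I*pi/9) + 3*exp(-2*I*pi/9) + 3*exp(2*I*pi/9) + 6*exp(8*I*pi/9) + 4*exp(2*I*pi/3) + 6*exp(4*I*pi/9)) + (4) + (11 + 6*exp(-2*I*pi/9) + 4*exp(-2*I*pi/3) + 3*exp(-4*I*pi/9) + 6*exp(-8*I*pi/9) + 6*exp(8*I*pi/9) + 3*exp(4*I*pi/9) + 4*exp(2*I*pi/3) + 6*exp(2*I*pi/9)) + (11 + 6*exp(-2*I*pi/9) + 4*exp(-2*I*pi/3) + 3*exp(-4*I*pi/9) + 6*exp(-8*I*pi/9) + 6*exp(8*I*pi/9) + 3*exp(4*I*pi/9) + 4*exp(2*I*pi/3) + 6*exp(2*I*pi/9)) + (4) + (11 + 6*exp(-4*I*pi/9) + 4*exp(-2*I*pi/3) + 6*exp(-8*I*pi/9) + 3*exp(-2*I*pi/9) + 3*exp(2*I*pi/9) + 6*exp(8*I*pi/9) + 4*exp(2*I*pi/3) + 6*exp(4*I*pi/9)) + (11 + 6*exp(-4*I*pi/9) + 6*exp(-2*I*pi/9) + 4*exp(-2*I*pi/3) + 3*exp(-8*I*pi/9) + 3*exp(8*I*pi/9) + 4*exp(2*I*pi/3) + 6*exp(2*I*pi/9) + 6*exp(4*I*pi/9))] = 99/9 = 11.
(Exp terms are combined using exp(i*s)*conj(exp(i*t)) = exp(i*(s-t)), and sums of them are collapsed using the identity that for every m > 1 the m distinct m-th roots of unity sum to 0, e.g. 1 + exp(2*I*pi/3) + exp(-2*I*pi/3) = 0.)
A character is irreducible iff <chi, chi> = 1, so this representation is reducible.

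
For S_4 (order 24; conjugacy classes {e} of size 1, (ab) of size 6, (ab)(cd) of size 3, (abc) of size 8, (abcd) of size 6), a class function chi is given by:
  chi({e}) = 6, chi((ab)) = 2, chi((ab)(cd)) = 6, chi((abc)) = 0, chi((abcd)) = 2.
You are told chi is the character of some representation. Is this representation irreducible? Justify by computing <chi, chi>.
Not irreducible (reducible): <chi, chi> = 8 > 1.

<chi, chi> = (1/|G|) sum_C |C| * |chi(C)|^2 = (1/24)[1*|6|^2 + 6*|2|^2 + 3*|6|^2 + 8*|0|^2 + 6*|2|^2]
  = (1/24)[(36) + (24) + (108) + (0) + (24)] = 192/24 = 8.
A character is irreducible iff <chi, chi> = 1, so this representation is reducible.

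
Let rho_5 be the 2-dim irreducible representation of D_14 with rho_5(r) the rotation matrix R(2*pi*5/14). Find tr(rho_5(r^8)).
chi_{rho_5}(r^8) = 2*cos(2*pi*5*8/14) = 2*cos(2*pi/7)

rho_5(r^8) is rotation by angle 2*pi*5*8/14, whose trace is 2*cos(2*pi*5*8/14) = 2*cos(2*pi/7).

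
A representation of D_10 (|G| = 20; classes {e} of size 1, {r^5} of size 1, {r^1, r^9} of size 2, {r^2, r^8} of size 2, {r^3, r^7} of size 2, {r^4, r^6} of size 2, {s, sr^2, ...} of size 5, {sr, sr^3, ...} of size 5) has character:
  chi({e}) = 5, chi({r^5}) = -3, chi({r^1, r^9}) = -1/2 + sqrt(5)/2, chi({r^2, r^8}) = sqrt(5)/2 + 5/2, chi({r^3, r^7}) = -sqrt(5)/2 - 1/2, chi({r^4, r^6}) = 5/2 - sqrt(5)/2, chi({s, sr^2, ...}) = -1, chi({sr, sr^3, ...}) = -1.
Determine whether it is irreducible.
Not irreducible (reducible): <chi, chi> = 4 > 1.

Working: <chi, chi> = (1/|G|) sum_C |C| * |chi(C)|^2 = (1/20)[1*|5|^2 + 1*|-3|^2 + 2*|-1/2 + sqrt(5)/2|^2 + 2*|sqrt(5)/2 + 5/2|^2 + 2*|-sqrt(5)/2 - 1/2|^2 + 2*|5/2 - sqrt(5)/2|^2 + 5*|-1|^2 + 5*|-1|^2]
  = (1/20)[(25) + (9) + (3 - sqrt(5)) + (5*sqrt(5) + 15) + (sqrt(5) + 3) + (15 - 5*sqrt(5)) + (5) + (5)] = 80/20 = 4.
A character is irreducible iff <chi, chi> = 1, so this representation is reducible.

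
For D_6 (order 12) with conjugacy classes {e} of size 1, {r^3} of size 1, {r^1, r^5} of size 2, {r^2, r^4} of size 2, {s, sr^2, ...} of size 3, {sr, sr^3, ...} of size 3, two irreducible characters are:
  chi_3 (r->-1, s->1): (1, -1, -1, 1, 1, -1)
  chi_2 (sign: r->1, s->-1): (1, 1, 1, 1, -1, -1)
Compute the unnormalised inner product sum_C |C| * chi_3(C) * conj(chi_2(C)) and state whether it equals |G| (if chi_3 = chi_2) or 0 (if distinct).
Sum = 0; so <chi_3, chi_2> = 0 (distinct irreducibles are orthogonal).

Compute term by term over conjugacy classes (|C| * chi_3(C) * conj(chi_2(C))):
  1*(1)*conj(1) + 1*(-1)*conj(1) + 2*(-1)*conj(1) + 2*(1)*conj(1) + 3*(1)*conj(-1) + 3*(-1)*conj(-1)
  = (1) + (-1) + (-2) + (2) + (-3) + (3)
  = 0.
Dividing by |G| = 12 gives 0/12 = 0, matching the row-orthogonality relation <chi_3, chi_2> = [chi_3 = chi_2].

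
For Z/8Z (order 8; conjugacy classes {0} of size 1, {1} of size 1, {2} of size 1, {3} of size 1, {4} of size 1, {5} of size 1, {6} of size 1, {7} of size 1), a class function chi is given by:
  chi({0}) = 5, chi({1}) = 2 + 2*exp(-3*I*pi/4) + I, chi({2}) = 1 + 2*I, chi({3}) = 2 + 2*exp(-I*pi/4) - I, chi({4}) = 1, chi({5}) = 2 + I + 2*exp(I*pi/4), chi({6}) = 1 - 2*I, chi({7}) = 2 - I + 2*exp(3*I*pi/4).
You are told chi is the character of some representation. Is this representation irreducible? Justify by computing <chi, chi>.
Not irreducible (reducible): <chi, chi> = 9 > 1.

Argument: <chi, chi> = (1/|G|) sum_C |C| * |chi(C)|^2 = (1/8)[1*|5|^2 + 1*|2 + 2*exp(-3*I*pi/4) + I|^2 + 1*|1 + 2*I|^2 + 1*|2 + 2*exp(-I*pi/4) - I|^2 + 1*|1|^2 + 1*|2 + I + 2*exp(I*pi/4)|^2 + 1*|1 - 2*I|^2 + 1*|2 - I + 2*exp(3*I*pi/4)|^2]
  = (1/8)[(25) + (9 + 6*exp(-3*I*pi/4) - 2*exp(-I*pi/4) + 4*exp(3*I*pi/4)) + (5) + (9 + 4*exp(-I*pi/4) - 2*exp(3*I*pi/4) + 6*exp(I*pi/4)) + (1) + (9 + 4*exp(-I*pi/4) - 2*exp(3*I*pi/4) + 6*exp(I*pi/4)) + (5) + (9 + 6*exp(-3*I*pi/4) - 2*exp(-I*pi/4) + 4*exp(3*I*pi/4))] = 72/8 = 9.
(Exp terms are combined using exp(i*s)*conj(exp(i*t)) = exp(i*(s-t)), and sums of them are collapsed using the identity that for every m > 1 the m distinct m-th roots of unity sum to 0, e.g. 1 + exp(2*I*pi/3) + exp(-2*I*pi/3) = 0.)
A character is irreducible iff <chi, chi> = 1, so this representation is reducible.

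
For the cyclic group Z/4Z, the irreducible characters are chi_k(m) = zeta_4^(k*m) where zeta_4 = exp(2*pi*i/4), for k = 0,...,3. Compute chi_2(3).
chi_2(3) = zeta_4^6 = -1

Justification: chi_2(3) = zeta_4^(2*3) = zeta_4^6. Since zeta_4^4 = 1, this equals zeta_4^2 = exp(2*pi*i*2/4) = -1.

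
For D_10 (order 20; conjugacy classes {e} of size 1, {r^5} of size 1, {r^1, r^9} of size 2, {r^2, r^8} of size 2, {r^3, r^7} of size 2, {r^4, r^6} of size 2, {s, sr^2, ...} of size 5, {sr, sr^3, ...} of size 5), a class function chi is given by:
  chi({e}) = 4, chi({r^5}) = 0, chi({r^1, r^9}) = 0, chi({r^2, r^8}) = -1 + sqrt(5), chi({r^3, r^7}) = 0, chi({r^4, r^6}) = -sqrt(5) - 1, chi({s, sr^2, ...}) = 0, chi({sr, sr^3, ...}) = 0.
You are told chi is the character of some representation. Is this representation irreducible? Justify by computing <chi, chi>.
Not irreducible (reducible): <chi, chi> = 2 > 1.

Solution. <chi, chi> = (1/|G|) sum_C |C| * |chi(C)|^2 = (1/20)[1*|4|^2 + 1*|0|^2 + 2*|0|^2 + 2*|-1 + sqrt(5)|^2 + 2*|0|^2 + 2*|-sqrt(5) - 1|^2 + 5*|0|^2 + 5*|0|^2]
  = (1/20)[(16) + (0) + (0) + (12 - 4*sqrt(5)) + (0) + (4*sqrt(5) + 12) + (0) + (0)] = 40/20 = 2.
A character is irreducible iff <chi, chi> = 1, so this representation is reducible.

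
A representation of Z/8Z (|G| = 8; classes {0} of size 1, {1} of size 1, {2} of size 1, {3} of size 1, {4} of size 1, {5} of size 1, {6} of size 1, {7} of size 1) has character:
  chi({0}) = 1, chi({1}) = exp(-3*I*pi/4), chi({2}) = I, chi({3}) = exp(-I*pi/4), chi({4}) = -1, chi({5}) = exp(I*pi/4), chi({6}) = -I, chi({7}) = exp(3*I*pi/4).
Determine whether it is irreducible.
Irreducible: <chi, chi> = 1.

Argument: <chi, chi> = (1/|G|) sum_C |C| * |chi(C)|^2 = (1/8)[1*|1|^2 + 1*|exp(-3*I*pi/4)|^2 + 1*|I|^2 + 1*|exp(-I*pi/4)|^2 + 1*|-1|^2 + 1*|exp(I*pi/4)|^2 + 1*|-I|^2 + 1*|exp(3*I*pi/4)|^2]
  = (1/8)[(1) + (1) + (1) + (1) + (1) + (1) + (1) + (1)] = 8/8 = 1.
(Exp terms are combined using exp(i*s)*conj(exp(i*t)) = exp(i*(s-t)), and sums of them are collapsed using the identity that for every m > 1 the m distinct m-th roots of unity sum to 0, e.g. 1 + exp(2*I*pi/3) + exp(-2*I*pi/3) = 0.)
A character is irreducible iff <chi, chi> = 1, so this representation is irreducible.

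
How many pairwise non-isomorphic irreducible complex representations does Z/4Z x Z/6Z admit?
24

Explanation: The number of irreducible complex representations of a finite group equals its number of conjugacy classes. Z/4Z x Z/6Z is abelian of order 24, so every element is its own conjugacy class: 24 classes, so Z/4Z x Z/6Z (order 24) has exactly 24 irreducible complex representations.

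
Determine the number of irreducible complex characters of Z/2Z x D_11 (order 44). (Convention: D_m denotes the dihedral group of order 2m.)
14

Details: The number of irreducible complex representations of a finite group equals its number of conjugacy classes. For a direct product, #classes(G x H) = #classes(G) * #classes(H). Z/2Z has 2 classes (abelian), D_11 has 7 classes, so 2 * 7 = 14, so Z/2Z x D_11 (order 44) has exactly 14 irreducible complex representations.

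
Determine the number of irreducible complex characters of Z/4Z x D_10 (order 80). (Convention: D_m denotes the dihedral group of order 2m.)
32

Proof sketch: The number of irreducible complex representations of a finite group equals its number of conjugacy classes. For a direct product, #classes(G x H) = #classes(G) * #classes(H). Z/4Z has 4 classes (abelian), D_10 has 8 classes, so 4 * 8 = 32, so Z/4Z x D_10 (order 80) has exactly 32 irreducible complex representations.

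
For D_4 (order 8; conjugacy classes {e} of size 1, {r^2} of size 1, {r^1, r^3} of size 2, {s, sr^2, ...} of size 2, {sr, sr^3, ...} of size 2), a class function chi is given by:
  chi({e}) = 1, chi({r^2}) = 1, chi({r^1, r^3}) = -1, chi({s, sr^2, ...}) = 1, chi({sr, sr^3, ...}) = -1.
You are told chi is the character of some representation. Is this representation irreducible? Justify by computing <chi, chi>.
Irreducible: <chi, chi> = 1.

Reasoning: <chi, chi> = (1/|G|) sum_C |C| * |chi(C)|^2 = (1/8)[1*|1|^2 + 1*|1|^2 + 2*|-1|^2 + 2*|1|^2 + 2*|-1|^2]
  = (1/8)[(1) + (1) + (2) + (2) + (2)] = 8/8 = 1.
A character is irreducible iff <chi, chi> = 1, so this representation is irreducible.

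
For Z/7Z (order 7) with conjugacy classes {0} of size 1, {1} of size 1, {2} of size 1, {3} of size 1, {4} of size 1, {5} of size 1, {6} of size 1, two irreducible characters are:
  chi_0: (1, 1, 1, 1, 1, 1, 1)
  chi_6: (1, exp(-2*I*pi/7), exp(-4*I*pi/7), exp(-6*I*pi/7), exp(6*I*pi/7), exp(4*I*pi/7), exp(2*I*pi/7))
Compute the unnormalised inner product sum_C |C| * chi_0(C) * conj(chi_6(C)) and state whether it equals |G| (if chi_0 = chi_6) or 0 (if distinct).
Sum = 0; so <chi_0, chi_6> = 0 (distinct irreducibles are orthogonal).

Working: Compute term by term over conjugacy classes (|C| * chi_0(C) * conj(chi_6(C))):
  1*(1)*conj(1) + 1*(1)*conj(exp(-2*I*pi/7)) + 1*(1)*conj(exp(-4*I*pi/7)) + 1*(1)*conj(exp(-6*I*pi/7)) + 1*(1)*conj(exp(6*I*pi/7)) + 1*(1)*conj(exp(4*I*pi/7)) + 1*(1)*conj(exp(2*I*pi/7))
  = (1) + (exp(2*I*pi/7)) + (exp(4*I*pi/7)) + (exp(6*I*pi/7)) + (exp(-6*I*pi/7)) + (exp(-4*I*pi/7)) + (exp(-2*I*pi/7))
  = 0.
(Exp terms are combined using exp(i*s)*conj(exp(i*t)) = exp(i*(s-t)), and sums of them are collapsed using the identity that for every m > 1 the m distinct m-th roots of unity sum to 0, e.g. 1 + exp(2*I*pi/3) + exp(-2*I*pi/3) = 0.)
Dividing by |G| = 7 gives 0/7 = 0, matching the row-orthogonality relation <chi_0, chi_6> = [chi_0 = chi_6].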